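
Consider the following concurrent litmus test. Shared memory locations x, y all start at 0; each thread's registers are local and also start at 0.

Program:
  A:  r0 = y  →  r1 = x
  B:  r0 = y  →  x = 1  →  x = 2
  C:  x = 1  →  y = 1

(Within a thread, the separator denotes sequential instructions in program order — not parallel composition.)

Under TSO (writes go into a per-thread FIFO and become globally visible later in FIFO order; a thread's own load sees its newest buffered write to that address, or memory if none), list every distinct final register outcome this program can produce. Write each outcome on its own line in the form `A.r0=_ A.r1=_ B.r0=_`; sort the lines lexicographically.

A.r0=0 A.r1=0 B.r0=0
A.r0=0 A.r1=0 B.r0=1
A.r0=0 A.r1=1 B.r0=0
A.r0=0 A.r1=1 B.r0=1
A.r0=0 A.r1=2 B.r0=0
A.r0=0 A.r1=2 B.r0=1
A.r0=1 A.r1=1 B.r0=0
A.r0=1 A.r1=1 B.r0=1
A.r0=1 A.r1=2 B.r0=0
A.r0=1 A.r1=2 B.r0=1

outcome vector order: (A.r0,A.r1,B.r0)
|TSO outcomes| = 10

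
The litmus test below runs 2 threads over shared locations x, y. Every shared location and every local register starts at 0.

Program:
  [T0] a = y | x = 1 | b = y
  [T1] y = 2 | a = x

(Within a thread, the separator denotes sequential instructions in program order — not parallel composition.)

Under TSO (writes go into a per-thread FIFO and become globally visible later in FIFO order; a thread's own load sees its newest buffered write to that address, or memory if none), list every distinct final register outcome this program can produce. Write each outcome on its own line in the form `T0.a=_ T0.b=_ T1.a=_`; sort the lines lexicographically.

outcome vector order: (T0.a,T0.b,T1.a)
|TSO outcomes| = 6

T0.a=0 T0.b=0 T1.a=0
T0.a=0 T0.b=0 T1.a=1
T0.a=0 T0.b=2 T1.a=0
T0.a=0 T0.b=2 T1.a=1
T0.a=2 T0.b=2 T1.a=0
T0.a=2 T0.b=2 T1.a=1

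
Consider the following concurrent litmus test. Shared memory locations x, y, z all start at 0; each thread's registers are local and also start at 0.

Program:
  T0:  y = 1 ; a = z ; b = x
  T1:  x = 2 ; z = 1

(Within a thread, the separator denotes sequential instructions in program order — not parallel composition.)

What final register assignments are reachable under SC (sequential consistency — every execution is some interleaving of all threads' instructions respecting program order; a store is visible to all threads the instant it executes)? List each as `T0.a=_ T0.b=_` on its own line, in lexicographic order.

T0.a=0 T0.b=0
T0.a=0 T0.b=2
T0.a=1 T0.b=2

outcome vector order: (T0.a,T0.b)
|SC outcomes| = 3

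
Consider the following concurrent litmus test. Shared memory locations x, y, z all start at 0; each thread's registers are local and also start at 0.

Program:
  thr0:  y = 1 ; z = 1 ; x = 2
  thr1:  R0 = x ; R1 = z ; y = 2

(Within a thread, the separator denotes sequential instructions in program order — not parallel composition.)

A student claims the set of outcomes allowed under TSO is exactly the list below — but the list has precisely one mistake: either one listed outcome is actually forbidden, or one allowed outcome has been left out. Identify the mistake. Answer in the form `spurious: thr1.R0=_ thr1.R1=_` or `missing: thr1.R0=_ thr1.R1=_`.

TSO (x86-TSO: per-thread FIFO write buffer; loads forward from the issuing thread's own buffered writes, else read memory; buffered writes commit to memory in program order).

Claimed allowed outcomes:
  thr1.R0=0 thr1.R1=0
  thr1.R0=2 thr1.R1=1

missing: thr1.R0=0 thr1.R1=1

outcome vector order: (thr1.R0,thr1.R1)
TSO (3): (0,0); (0,1); (2,1)
TSO∖claimed = {(0,1)}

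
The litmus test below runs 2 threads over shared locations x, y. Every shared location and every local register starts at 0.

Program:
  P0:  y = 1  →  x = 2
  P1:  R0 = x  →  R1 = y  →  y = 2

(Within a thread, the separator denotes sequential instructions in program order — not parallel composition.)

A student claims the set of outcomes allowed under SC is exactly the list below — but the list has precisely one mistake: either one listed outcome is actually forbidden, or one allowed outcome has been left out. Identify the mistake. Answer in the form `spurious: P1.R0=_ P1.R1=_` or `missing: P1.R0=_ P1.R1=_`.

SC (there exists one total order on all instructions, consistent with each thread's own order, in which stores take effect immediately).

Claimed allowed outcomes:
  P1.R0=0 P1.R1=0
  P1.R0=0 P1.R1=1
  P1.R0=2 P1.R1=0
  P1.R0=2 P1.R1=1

spurious: P1.R0=2 P1.R1=0

outcome vector order: (P1.R0,P1.R1)
SC (3): 0/0; 0/1; 2/1
claimed∖SC = {2/0}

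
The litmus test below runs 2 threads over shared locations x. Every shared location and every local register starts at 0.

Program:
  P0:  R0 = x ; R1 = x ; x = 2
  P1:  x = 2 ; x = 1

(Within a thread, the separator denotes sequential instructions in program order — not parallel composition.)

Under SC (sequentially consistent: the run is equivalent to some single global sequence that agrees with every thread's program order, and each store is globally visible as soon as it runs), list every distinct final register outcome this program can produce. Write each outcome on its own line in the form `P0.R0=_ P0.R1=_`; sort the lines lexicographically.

outcome vector order: (P0.R0,P0.R1)
|SC outcomes| = 6

P0.R0=0 P0.R1=0
P0.R0=0 P0.R1=1
P0.R0=0 P0.R1=2
P0.R0=1 P0.R1=1
P0.R0=2 P0.R1=1
P0.R0=2 P0.R1=2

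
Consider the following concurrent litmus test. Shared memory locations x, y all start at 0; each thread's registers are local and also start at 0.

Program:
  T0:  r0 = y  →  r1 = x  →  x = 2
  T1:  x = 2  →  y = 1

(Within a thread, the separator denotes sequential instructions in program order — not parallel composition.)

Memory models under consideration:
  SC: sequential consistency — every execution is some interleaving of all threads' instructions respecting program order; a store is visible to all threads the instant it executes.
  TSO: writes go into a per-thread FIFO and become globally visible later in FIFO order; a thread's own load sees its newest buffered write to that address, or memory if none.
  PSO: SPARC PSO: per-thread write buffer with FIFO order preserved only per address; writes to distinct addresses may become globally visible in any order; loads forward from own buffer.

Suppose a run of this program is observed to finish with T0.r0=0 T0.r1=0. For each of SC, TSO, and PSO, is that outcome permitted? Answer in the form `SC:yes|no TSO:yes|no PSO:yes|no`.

outcome vector order: (T0.r0,T0.r1)
SC (3): 00, 02, 12
TSO (3): 00, 02, 12
PSO (4): 00, 02, 10, 12
target 00 ∈ {SC,TSO,PSO}

SC:yes TSO:yes PSO:yes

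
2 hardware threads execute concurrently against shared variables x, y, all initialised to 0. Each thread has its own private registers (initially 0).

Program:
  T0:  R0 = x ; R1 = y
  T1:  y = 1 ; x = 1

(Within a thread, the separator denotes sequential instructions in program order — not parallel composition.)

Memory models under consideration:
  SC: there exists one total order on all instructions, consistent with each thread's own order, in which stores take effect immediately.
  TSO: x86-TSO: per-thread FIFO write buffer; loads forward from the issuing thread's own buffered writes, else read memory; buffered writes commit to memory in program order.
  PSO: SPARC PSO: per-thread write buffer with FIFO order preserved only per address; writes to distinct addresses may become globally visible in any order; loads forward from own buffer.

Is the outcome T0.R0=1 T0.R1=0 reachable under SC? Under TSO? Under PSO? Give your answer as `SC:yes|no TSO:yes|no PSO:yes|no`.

SC:no TSO:no PSO:yes

outcome vector order: (T0.R0,T0.R1)
SC: 3 outcomes — {0/0 0/1 1/1}
TSO: 3 outcomes — {0/0 0/1 1/1}
PSO: 4 outcomes — {0/0 0/1 1/0 1/1}
target 1/0 ∈ {PSO}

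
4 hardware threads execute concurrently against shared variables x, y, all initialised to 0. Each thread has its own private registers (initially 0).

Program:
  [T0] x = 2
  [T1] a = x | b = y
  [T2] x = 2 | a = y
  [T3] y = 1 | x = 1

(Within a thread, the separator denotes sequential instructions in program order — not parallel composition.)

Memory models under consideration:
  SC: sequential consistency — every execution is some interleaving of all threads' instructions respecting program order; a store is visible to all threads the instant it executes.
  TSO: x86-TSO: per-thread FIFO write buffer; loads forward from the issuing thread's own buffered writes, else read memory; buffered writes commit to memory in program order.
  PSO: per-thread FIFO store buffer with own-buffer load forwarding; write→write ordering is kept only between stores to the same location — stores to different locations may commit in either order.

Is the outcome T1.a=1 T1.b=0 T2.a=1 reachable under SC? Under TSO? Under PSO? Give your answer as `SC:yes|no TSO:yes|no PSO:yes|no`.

outcome vector order: (T1.a,T1.b,T2.a)
SC: 10 outcomes — {000, 001, 010, 011, 110, 111, 200, 201, 210, 211}
TSO: 10 outcomes — {000, 001, 010, 011, 110, 111, 200, 201, 210, 211}
PSO: 12 outcomes — {000, 001, 010, 011, 100, 101, 110, 111, 200, 201, 210, 211}
target 101 ∈ {PSO}

SC:no TSO:no PSO:yes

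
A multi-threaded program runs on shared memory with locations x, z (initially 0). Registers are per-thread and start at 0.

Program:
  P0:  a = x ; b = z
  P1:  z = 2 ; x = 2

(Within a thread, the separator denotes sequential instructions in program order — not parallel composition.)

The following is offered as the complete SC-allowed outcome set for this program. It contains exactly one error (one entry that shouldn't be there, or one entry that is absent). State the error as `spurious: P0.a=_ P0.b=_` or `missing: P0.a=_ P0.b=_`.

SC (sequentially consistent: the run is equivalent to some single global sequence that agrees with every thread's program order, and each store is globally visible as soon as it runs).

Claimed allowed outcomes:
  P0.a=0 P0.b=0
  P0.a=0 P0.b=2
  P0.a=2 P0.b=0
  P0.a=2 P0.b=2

outcome vector order: (P0.a,P0.b)
[SC] allowed = {(0,0), (0,2), (2,2)}
claimed∖SC = {(2,0)}

spurious: P0.a=2 P0.b=0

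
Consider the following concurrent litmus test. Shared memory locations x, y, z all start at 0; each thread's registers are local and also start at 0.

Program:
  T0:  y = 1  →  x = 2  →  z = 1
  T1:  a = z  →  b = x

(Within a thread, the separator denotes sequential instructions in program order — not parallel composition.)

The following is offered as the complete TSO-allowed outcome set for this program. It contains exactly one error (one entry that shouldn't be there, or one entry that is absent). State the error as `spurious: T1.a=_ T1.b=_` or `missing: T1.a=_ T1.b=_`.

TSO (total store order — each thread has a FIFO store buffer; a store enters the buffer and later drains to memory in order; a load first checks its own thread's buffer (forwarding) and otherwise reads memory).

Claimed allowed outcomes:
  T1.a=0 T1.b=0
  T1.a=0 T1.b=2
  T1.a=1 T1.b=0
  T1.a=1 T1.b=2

spurious: T1.a=1 T1.b=0

outcome vector order: (T1.a,T1.b)
under TSO → (0,0); (0,2); (1,2)
claimed∖TSO = {(1,0)}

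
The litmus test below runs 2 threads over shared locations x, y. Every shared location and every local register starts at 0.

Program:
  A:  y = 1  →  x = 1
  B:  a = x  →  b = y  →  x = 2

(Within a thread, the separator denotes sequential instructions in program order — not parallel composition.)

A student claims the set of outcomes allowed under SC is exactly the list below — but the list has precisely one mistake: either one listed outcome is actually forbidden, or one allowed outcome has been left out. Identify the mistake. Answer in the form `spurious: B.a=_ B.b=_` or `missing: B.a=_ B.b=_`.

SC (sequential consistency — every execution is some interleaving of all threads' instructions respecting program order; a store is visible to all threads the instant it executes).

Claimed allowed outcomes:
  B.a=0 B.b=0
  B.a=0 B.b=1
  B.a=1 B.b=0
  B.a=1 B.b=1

spurious: B.a=1 B.b=0

outcome vector order: (B.a,B.b)
SC (3): (0,0); (0,1); (1,1)
claimed∖SC = {(1,0)}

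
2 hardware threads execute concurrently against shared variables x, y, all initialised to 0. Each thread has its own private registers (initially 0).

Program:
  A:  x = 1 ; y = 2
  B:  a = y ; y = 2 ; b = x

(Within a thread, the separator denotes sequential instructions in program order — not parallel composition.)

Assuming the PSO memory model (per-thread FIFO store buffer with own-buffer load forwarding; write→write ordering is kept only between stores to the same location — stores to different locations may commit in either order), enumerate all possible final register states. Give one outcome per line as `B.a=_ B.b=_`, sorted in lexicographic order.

outcome vector order: (B.a,B.b)
|PSO outcomes| = 4

B.a=0 B.b=0
B.a=0 B.b=1
B.a=2 B.b=0
B.a=2 B.b=1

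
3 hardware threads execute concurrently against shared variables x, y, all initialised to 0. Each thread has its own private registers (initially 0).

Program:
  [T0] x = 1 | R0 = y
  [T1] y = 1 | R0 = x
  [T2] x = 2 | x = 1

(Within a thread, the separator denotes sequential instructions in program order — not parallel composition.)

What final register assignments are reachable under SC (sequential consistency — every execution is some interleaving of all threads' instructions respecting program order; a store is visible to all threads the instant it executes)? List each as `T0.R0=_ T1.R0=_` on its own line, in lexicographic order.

T0.R0=0 T1.R0=1
T0.R0=0 T1.R0=2
T0.R0=1 T1.R0=0
T0.R0=1 T1.R0=1
T0.R0=1 T1.R0=2

outcome vector order: (T0.R0,T1.R0)
|SC outcomes| = 5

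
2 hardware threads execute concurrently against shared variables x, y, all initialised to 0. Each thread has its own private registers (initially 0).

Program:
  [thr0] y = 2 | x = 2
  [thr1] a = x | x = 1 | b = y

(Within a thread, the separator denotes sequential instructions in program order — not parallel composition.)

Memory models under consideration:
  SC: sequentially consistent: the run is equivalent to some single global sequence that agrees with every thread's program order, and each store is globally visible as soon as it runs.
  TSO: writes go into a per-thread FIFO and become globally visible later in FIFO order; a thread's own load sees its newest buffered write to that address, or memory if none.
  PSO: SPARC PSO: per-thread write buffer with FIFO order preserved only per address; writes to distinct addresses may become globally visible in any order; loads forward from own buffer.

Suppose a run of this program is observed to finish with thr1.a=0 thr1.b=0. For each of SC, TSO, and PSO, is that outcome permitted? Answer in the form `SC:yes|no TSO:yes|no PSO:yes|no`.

outcome vector order: (thr1.a,thr1.b)
under SC → (0,0) (0,2) (2,2)
under TSO → (0,0) (0,2) (2,2)
under PSO → (0,0) (0,2) (2,0) (2,2)
target (0,0) ∈ {SC,TSO,PSO}

SC:yes TSO:yes PSO:yes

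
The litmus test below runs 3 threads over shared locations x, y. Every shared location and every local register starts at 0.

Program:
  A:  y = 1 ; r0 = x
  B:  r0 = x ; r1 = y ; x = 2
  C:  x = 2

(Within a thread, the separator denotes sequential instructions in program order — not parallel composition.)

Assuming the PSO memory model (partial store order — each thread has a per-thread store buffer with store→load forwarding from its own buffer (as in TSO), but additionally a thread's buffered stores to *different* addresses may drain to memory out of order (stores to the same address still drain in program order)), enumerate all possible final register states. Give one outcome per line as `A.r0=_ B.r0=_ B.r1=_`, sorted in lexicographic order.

A.r0=0 B.r0=0 B.r1=0
A.r0=0 B.r0=0 B.r1=1
A.r0=0 B.r0=2 B.r1=0
A.r0=0 B.r0=2 B.r1=1
A.r0=2 B.r0=0 B.r1=0
A.r0=2 B.r0=0 B.r1=1
A.r0=2 B.r0=2 B.r1=0
A.r0=2 B.r0=2 B.r1=1

outcome vector order: (A.r0,B.r0,B.r1)
|PSO outcomes| = 8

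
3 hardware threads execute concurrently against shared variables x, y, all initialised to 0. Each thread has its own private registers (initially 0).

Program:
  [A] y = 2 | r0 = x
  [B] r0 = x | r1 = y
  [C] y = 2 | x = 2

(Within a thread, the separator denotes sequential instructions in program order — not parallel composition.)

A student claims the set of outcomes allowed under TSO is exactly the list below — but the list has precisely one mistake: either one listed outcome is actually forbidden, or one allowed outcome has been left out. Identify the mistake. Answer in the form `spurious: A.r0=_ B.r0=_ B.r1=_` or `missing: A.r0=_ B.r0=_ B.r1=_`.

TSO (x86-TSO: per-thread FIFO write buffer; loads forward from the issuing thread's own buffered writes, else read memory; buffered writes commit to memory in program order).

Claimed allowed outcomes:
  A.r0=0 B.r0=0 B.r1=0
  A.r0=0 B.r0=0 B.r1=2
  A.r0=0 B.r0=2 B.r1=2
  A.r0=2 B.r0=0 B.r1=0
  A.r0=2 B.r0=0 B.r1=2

outcome vector order: (A.r0,B.r0,B.r1)
[TSO] allowed = {0/0/0 0/0/2 0/2/2 2/0/0 2/0/2 2/2/2}
TSO∖claimed = {2/2/2}

missing: A.r0=2 B.r0=2 B.r1=2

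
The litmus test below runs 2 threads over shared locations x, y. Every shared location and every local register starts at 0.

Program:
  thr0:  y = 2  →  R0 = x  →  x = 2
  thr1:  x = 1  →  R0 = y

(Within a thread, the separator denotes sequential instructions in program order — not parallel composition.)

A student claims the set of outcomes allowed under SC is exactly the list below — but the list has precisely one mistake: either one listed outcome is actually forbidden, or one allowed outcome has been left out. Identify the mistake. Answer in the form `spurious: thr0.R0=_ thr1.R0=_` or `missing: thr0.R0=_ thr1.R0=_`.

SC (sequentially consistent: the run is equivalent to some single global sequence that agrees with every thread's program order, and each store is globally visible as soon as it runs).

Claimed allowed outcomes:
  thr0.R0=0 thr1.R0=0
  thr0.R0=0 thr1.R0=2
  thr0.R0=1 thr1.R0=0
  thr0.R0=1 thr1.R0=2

spurious: thr0.R0=0 thr1.R0=0

outcome vector order: (thr0.R0,thr1.R0)
SC (3): <0 2>, <1 0>, <1 2>
claimed∖SC = {<0 0>}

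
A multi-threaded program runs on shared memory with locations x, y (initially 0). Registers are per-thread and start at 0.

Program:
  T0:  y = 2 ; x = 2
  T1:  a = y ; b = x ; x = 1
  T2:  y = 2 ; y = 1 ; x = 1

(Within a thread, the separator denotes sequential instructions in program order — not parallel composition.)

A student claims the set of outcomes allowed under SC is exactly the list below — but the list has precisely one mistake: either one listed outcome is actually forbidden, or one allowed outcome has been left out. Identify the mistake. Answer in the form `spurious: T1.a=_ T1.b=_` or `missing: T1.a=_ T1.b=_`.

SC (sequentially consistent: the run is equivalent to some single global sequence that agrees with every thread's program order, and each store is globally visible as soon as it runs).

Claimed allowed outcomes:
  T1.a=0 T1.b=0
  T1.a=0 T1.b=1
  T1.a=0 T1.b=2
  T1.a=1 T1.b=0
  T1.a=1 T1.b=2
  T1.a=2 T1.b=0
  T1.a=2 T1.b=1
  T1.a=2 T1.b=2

outcome vector order: (T1.a,T1.b)
under SC → <0 0>, <0 1>, <0 2>, <1 0>, <1 1>, <1 2>, <2 0>, <2 1>, <2 2>
SC∖claimed = {<1 1>}

missing: T1.a=1 T1.b=1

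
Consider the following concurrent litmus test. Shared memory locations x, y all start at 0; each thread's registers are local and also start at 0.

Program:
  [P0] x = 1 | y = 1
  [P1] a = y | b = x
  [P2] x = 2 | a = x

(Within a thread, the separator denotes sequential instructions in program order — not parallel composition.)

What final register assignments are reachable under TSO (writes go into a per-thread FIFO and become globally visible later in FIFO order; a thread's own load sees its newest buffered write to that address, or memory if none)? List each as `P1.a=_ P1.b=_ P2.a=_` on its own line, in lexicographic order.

outcome vector order: (P1.a,P1.b,P2.a)
|TSO outcomes| = 9

P1.a=0 P1.b=0 P2.a=1
P1.a=0 P1.b=0 P2.a=2
P1.a=0 P1.b=1 P2.a=1
P1.a=0 P1.b=1 P2.a=2
P1.a=0 P1.b=2 P2.a=1
P1.a=0 P1.b=2 P2.a=2
P1.a=1 P1.b=1 P2.a=1
P1.a=1 P1.b=1 P2.a=2
P1.a=1 P1.b=2 P2.a=2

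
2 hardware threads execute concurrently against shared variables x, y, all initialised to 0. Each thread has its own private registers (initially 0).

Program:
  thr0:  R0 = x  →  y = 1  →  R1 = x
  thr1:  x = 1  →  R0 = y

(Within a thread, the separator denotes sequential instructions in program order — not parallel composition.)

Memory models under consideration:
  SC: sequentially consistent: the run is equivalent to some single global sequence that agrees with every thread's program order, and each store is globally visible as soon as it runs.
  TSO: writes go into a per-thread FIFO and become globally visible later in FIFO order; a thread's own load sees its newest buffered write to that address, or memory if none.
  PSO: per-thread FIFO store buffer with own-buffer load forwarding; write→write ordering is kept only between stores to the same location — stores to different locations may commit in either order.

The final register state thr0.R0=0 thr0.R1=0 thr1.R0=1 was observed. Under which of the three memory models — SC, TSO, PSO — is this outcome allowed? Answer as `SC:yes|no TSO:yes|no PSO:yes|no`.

SC:yes TSO:yes PSO:yes

outcome vector order: (thr0.R0,thr0.R1,thr1.R0)
SC: 5 outcomes — {<0 0 1> <0 1 0> <0 1 1> <1 1 0> <1 1 1>}
TSO: 6 outcomes — {<0 0 0> <0 0 1> <0 1 0> <0 1 1> <1 1 0> <1 1 1>}
PSO: 6 outcomes — {<0 0 0> <0 0 1> <0 1 0> <0 1 1> <1 1 0> <1 1 1>}
target <0 0 1> ∈ {SC,TSO,PSO}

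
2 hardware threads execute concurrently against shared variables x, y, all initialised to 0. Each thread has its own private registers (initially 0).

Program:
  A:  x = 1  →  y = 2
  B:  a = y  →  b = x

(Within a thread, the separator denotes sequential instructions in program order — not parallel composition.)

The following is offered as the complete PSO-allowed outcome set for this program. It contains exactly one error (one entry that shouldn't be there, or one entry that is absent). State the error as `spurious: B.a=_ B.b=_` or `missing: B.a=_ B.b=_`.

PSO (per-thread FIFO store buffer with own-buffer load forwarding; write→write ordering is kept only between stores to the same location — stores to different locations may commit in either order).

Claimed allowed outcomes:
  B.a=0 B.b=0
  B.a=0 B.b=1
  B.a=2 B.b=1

outcome vector order: (B.a,B.b)
PSO (4): <0 0> <0 1> <2 0> <2 1>
PSO∖claimed = {<2 0>}

missing: B.a=2 B.b=0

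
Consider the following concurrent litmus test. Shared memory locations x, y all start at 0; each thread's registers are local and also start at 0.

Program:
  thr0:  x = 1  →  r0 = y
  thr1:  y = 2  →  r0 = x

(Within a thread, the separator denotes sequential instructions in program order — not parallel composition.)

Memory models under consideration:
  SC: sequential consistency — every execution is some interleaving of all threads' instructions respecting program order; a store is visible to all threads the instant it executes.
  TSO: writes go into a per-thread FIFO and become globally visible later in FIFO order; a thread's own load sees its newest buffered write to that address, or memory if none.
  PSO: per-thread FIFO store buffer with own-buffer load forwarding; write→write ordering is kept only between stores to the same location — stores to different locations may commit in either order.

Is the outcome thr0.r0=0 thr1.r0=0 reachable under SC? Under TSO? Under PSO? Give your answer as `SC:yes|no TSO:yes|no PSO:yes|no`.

SC:no TSO:yes PSO:yes

outcome vector order: (thr0.r0,thr1.r0)
[SC] allowed = {01, 20, 21}
[TSO] allowed = {00, 01, 20, 21}
[PSO] allowed = {00, 01, 20, 21}
target 00 ∈ {TSO,PSO}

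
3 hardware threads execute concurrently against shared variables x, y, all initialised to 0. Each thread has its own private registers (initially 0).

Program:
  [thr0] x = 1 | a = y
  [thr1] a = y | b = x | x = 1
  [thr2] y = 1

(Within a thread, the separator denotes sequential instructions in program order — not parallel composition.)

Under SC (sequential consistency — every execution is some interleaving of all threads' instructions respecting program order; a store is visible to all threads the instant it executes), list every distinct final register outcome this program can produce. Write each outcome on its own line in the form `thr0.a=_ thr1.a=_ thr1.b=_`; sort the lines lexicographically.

outcome vector order: (thr0.a,thr1.a,thr1.b)
|SC outcomes| = 7

thr0.a=0 thr1.a=0 thr1.b=0
thr0.a=0 thr1.a=0 thr1.b=1
thr0.a=0 thr1.a=1 thr1.b=1
thr0.a=1 thr1.a=0 thr1.b=0
thr0.a=1 thr1.a=0 thr1.b=1
thr0.a=1 thr1.a=1 thr1.b=0
thr0.a=1 thr1.a=1 thr1.b=1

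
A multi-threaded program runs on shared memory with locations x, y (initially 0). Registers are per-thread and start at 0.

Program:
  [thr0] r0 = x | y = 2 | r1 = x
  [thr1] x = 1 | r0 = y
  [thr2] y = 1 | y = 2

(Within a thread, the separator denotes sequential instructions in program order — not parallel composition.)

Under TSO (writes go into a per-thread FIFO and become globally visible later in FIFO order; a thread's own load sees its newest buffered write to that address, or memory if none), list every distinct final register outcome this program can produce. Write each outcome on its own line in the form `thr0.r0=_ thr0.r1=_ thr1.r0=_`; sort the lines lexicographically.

outcome vector order: (thr0.r0,thr0.r1,thr1.r0)
|TSO outcomes| = 9

thr0.r0=0 thr0.r1=0 thr1.r0=0
thr0.r0=0 thr0.r1=0 thr1.r0=1
thr0.r0=0 thr0.r1=0 thr1.r0=2
thr0.r0=0 thr0.r1=1 thr1.r0=0
thr0.r0=0 thr0.r1=1 thr1.r0=1
thr0.r0=0 thr0.r1=1 thr1.r0=2
thr0.r0=1 thr0.r1=1 thr1.r0=0
thr0.r0=1 thr0.r1=1 thr1.r0=1
thr0.r0=1 thr0.r1=1 thr1.r0=2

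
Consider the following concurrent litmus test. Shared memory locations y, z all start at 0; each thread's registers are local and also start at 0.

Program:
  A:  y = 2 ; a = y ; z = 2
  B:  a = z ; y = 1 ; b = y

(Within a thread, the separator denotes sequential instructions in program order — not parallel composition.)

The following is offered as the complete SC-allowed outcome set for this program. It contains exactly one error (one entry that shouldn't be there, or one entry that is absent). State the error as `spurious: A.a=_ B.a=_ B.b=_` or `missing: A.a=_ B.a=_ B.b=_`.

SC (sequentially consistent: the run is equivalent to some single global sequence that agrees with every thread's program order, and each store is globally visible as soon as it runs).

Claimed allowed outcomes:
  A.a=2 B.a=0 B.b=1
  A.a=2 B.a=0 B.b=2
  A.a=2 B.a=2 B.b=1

outcome vector order: (A.a,B.a,B.b)
SC: 4 outcomes — {(1,0,1), (2,0,1), (2,0,2), (2,2,1)}
SC∖claimed = {(1,0,1)}

missing: A.a=1 B.a=0 B.b=1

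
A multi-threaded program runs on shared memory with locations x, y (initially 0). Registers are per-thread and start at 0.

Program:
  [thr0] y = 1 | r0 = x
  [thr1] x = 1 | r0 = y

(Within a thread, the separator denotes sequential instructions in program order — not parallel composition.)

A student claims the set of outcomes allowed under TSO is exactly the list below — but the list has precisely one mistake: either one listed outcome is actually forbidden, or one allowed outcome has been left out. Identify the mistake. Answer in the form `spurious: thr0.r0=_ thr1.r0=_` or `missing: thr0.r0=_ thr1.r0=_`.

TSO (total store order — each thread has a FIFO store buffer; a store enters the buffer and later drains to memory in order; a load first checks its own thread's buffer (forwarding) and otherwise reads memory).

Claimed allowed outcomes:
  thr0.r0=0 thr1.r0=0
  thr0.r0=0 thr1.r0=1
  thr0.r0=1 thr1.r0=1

missing: thr0.r0=1 thr1.r0=0

outcome vector order: (thr0.r0,thr1.r0)
TSO (4): 0/0 0/1 1/0 1/1
TSO∖claimed = {1/0}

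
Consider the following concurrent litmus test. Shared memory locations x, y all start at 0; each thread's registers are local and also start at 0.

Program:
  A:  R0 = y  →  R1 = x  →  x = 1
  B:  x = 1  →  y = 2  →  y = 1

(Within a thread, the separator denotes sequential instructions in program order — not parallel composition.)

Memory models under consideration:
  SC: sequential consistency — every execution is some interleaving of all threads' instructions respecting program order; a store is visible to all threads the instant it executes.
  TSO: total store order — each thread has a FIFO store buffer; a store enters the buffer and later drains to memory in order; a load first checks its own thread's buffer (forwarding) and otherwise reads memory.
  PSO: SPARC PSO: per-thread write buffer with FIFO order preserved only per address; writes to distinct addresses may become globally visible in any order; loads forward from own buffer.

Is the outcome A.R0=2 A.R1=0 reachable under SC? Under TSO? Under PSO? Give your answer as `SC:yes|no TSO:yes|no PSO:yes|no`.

outcome vector order: (A.R0,A.R1)
SC (4): <0 0>; <0 1>; <1 1>; <2 1>
TSO (4): <0 0>; <0 1>; <1 1>; <2 1>
PSO (6): <0 0>; <0 1>; <1 0>; <1 1>; <2 0>; <2 1>
target <2 0> ∈ {PSO}

SC:no TSO:no PSO:yes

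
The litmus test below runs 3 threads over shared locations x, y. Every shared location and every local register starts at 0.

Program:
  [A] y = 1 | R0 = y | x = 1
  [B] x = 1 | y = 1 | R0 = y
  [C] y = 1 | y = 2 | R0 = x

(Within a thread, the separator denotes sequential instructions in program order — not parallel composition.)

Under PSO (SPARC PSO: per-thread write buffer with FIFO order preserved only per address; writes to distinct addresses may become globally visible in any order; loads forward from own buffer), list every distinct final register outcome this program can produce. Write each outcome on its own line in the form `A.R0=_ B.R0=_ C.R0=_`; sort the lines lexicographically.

A.R0=1 B.R0=1 C.R0=0
A.R0=1 B.R0=1 C.R0=1
A.R0=1 B.R0=2 C.R0=0
A.R0=1 B.R0=2 C.R0=1
A.R0=2 B.R0=1 C.R0=0
A.R0=2 B.R0=1 C.R0=1
A.R0=2 B.R0=2 C.R0=0
A.R0=2 B.R0=2 C.R0=1

outcome vector order: (A.R0,B.R0,C.R0)
|PSO outcomes| = 8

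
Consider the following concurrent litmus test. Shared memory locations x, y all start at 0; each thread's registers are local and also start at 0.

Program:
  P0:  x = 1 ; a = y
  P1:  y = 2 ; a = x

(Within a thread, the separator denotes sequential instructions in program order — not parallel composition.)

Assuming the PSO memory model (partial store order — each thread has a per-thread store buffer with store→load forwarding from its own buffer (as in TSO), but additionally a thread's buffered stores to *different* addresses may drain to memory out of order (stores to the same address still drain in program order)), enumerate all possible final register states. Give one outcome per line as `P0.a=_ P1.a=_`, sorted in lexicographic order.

P0.a=0 P1.a=0
P0.a=0 P1.a=1
P0.a=2 P1.a=0
P0.a=2 P1.a=1

outcome vector order: (P0.a,P1.a)
|PSO outcomes| = 4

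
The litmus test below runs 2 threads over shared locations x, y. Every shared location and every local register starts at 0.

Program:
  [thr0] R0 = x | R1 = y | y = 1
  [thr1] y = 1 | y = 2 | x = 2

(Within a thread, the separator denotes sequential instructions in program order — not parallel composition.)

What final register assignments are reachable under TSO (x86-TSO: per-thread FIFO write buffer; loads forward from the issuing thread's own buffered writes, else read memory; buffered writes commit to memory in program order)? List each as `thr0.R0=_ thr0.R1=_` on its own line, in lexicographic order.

thr0.R0=0 thr0.R1=0
thr0.R0=0 thr0.R1=1
thr0.R0=0 thr0.R1=2
thr0.R0=2 thr0.R1=2

outcome vector order: (thr0.R0,thr0.R1)
|TSO outcomes| = 4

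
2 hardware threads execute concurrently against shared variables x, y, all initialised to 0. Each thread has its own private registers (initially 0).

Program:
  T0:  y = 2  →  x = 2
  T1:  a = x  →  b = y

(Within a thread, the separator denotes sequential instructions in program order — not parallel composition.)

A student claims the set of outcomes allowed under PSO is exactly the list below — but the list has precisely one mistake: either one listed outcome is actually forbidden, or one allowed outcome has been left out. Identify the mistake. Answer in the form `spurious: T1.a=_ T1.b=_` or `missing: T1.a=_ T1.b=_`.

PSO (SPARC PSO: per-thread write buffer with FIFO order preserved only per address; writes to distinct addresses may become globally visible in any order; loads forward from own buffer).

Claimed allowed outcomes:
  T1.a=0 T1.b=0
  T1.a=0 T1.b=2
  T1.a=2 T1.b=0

outcome vector order: (T1.a,T1.b)
PSO (4): <0 0>, <0 2>, <2 0>, <2 2>
PSO∖claimed = {<2 2>}

missing: T1.a=2 T1.b=2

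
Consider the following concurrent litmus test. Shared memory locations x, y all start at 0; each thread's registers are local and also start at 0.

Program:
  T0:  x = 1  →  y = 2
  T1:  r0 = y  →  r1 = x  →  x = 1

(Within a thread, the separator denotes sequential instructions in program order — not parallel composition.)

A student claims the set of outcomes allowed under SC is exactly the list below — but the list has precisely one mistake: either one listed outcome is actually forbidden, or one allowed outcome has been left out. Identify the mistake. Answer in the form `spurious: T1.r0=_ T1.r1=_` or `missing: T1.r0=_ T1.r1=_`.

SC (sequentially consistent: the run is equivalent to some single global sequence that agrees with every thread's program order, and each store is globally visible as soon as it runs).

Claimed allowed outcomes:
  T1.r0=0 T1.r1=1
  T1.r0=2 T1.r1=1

outcome vector order: (T1.r0,T1.r1)
under SC → 0/0; 0/1; 2/1
SC∖claimed = {0/0}

missing: T1.r0=0 T1.r1=0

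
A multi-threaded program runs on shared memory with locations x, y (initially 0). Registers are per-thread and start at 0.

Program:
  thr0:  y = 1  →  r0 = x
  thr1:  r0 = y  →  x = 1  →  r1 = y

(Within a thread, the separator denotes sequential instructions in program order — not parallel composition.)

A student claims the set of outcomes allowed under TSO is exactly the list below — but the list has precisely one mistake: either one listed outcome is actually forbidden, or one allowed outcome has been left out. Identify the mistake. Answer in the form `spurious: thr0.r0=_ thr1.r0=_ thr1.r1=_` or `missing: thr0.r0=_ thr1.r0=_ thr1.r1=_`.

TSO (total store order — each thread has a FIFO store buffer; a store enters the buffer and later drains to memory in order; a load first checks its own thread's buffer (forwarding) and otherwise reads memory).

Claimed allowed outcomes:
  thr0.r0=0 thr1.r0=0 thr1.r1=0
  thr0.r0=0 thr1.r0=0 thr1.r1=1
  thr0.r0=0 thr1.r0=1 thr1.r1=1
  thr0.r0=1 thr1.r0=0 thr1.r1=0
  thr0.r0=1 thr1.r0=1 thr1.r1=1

outcome vector order: (thr0.r0,thr1.r0,thr1.r1)
TSO: 6 outcomes — {<0 0 0>, <0 0 1>, <0 1 1>, <1 0 0>, <1 0 1>, <1 1 1>}
TSO∖claimed = {<1 0 1>}

missing: thr0.r0=1 thr1.r0=0 thr1.r1=1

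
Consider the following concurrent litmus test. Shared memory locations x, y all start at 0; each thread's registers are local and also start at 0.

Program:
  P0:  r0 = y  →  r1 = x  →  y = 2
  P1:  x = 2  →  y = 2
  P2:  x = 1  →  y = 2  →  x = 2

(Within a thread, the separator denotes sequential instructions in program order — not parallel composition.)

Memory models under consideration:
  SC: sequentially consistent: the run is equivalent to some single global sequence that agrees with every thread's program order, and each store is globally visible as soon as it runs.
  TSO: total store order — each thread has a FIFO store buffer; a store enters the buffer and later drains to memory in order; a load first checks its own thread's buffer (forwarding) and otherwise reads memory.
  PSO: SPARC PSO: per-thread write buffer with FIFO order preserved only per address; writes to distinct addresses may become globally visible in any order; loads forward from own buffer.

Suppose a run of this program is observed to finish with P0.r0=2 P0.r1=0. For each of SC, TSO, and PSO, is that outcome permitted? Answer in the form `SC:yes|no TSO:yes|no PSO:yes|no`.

outcome vector order: (P0.r0,P0.r1)
under SC → 00, 01, 02, 21, 22
under TSO → 00, 01, 02, 21, 22
under PSO → 00, 01, 02, 20, 21, 22
target 20 ∈ {PSO}

SC:no TSO:no PSO:yes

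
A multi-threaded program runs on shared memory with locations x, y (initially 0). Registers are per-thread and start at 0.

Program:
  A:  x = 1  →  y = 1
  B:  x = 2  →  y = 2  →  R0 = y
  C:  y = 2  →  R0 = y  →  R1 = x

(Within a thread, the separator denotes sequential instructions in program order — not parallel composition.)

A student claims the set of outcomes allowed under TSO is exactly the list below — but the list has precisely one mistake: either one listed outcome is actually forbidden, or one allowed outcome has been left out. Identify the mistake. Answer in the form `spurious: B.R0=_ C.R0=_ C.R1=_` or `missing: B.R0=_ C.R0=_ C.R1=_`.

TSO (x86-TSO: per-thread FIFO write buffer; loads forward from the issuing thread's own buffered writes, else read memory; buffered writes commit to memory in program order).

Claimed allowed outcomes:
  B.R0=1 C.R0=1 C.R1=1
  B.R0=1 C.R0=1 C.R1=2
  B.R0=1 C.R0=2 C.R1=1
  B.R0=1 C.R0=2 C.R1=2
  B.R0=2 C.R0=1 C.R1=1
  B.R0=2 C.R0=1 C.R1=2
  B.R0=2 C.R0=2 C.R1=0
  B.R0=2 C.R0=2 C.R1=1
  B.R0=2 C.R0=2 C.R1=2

outcome vector order: (B.R0,C.R0,C.R1)
TSO: 10 outcomes — {1/1/1, 1/1/2, 1/2/0, 1/2/1, 1/2/2, 2/1/1, 2/1/2, 2/2/0, 2/2/1, 2/2/2}
TSO∖claimed = {1/2/0}

missing: B.R0=1 C.R0=2 C.R1=0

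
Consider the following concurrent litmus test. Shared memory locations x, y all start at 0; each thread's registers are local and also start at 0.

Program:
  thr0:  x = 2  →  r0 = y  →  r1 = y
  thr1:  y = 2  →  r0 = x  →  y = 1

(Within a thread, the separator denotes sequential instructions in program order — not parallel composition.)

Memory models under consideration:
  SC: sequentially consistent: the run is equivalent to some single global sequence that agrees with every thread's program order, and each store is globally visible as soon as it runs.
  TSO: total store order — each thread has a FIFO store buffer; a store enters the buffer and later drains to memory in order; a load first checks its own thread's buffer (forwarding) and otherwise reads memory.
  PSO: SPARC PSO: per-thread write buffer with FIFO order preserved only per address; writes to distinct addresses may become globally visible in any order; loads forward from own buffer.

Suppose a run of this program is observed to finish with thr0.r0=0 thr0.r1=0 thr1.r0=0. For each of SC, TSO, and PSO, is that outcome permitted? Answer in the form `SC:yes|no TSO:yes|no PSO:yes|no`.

SC:no TSO:yes PSO:yes

outcome vector order: (thr0.r0,thr0.r1,thr1.r0)
under SC → (0,0,2); (0,1,2); (0,2,2); (1,1,0); (1,1,2); (2,1,0); (2,1,2); (2,2,0); (2,2,2)
under TSO → (0,0,0); (0,0,2); (0,1,0); (0,1,2); (0,2,0); (0,2,2); (1,1,0); (1,1,2); (2,1,0); (2,1,2); (2,2,0); (2,2,2)
under PSO → (0,0,0); (0,0,2); (0,1,0); (0,1,2); (0,2,0); (0,2,2); (1,1,0); (1,1,2); (2,1,0); (2,1,2); (2,2,0); (2,2,2)
target (0,0,0) ∈ {TSO,PSO}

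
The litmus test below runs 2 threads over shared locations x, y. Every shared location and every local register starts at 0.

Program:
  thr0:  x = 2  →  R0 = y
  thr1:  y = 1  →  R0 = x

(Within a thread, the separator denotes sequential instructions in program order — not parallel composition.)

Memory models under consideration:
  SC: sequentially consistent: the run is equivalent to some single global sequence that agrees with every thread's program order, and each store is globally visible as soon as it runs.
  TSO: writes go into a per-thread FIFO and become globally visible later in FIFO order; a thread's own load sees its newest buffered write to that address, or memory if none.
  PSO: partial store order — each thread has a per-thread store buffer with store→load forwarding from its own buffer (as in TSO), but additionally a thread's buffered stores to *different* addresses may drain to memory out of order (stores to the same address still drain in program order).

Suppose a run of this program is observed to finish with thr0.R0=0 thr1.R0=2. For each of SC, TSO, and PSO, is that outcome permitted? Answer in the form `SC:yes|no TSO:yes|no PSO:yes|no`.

outcome vector order: (thr0.R0,thr1.R0)
[SC] allowed = {0/2; 1/0; 1/2}
[TSO] allowed = {0/0; 0/2; 1/0; 1/2}
[PSO] allowed = {0/0; 0/2; 1/0; 1/2}
target 0/2 ∈ {SC,TSO,PSO}

SC:yes TSO:yes PSO:yes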